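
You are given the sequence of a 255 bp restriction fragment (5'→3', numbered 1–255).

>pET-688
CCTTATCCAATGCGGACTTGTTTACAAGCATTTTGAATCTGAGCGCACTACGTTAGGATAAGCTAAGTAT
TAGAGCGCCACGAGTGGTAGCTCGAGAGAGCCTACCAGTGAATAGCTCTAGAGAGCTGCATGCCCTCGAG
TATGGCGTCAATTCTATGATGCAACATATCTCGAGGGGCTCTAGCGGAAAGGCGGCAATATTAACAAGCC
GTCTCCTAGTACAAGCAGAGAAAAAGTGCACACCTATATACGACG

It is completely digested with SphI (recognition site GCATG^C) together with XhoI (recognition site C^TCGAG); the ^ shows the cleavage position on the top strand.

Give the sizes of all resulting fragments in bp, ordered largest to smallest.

The SphI site (GCATGC) starts at position 128.
SphI cuts after base 5 of each site (before the last base), so after position 132.
XhoI sites (CTCGAG) start at positions 91, 135, 170.
XhoI cuts after the first base of each site, so after positions 91, 135, 170.
Combined cut positions: 91, 132, 135, 170.
Linear molecule, 4 cuts → 5 fragments:
  1–91 → 91 bp
  92–132 → 41 bp
  133–135 → 3 bp
  136–170 → 35 bp
  171–255 → 85 bp
Sorted largest to smallest: 91, 85, 41, 35, 3 bp.

91, 85, 41, 35, 3 bp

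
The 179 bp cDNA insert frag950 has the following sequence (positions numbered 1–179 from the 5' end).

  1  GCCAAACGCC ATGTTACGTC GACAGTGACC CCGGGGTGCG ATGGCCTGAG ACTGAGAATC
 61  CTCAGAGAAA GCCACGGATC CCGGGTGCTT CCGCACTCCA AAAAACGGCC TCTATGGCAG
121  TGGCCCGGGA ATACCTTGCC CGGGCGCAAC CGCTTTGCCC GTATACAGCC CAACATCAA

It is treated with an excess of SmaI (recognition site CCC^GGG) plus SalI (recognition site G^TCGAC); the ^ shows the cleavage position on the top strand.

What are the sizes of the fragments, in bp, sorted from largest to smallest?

50, 44, 38, 18, 15, 14 bp

SmaI sites (CCCGGG) start at positions 30, 80, 124, 139.
SmaI cuts after base 3 of each site, so after positions 32, 82, 126, 141.
The SalI site (GTCGAC) starts at position 18.
SalI cuts after the first base of each site, so after position 18.
Combined cut positions: 18, 32, 82, 126, 141.
Linear molecule, 5 cuts → 6 fragments:
  1–18 → 18 bp
  19–32 → 14 bp
  33–82 → 50 bp
  83–126 → 44 bp
  127–141 → 15 bp
  142–179 → 38 bp
Sorted largest to smallest: 50, 44, 38, 18, 15, 14 bp.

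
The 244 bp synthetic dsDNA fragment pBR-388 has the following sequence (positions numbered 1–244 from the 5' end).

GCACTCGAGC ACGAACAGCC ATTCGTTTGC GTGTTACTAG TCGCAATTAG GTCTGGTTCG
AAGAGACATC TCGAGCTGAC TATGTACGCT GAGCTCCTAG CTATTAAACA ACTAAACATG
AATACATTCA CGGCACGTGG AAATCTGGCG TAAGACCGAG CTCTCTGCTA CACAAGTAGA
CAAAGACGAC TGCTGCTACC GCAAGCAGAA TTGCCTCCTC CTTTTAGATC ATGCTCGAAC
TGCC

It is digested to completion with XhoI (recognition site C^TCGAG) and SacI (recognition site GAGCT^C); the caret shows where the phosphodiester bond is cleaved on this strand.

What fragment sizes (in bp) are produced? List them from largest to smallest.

82, 67, 66, 25, 4 bp

XhoI sites (CTCGAG) start at positions 4, 70.
XhoI cuts after the first base of each site, so after positions 4, 70.
SacI sites (GAGCTC) start at positions 91, 158.
SacI cuts after base 5 of each site (before the last base), so after positions 95, 162.
Combined cut positions: 4, 70, 95, 162.
Linear molecule, 4 cuts → 5 fragments:
  1–4 → 4 bp
  5–70 → 66 bp
  71–95 → 25 bp
  96–162 → 67 bp
  163–244 → 82 bp
Sorted largest to smallest: 82, 67, 66, 25, 4 bp.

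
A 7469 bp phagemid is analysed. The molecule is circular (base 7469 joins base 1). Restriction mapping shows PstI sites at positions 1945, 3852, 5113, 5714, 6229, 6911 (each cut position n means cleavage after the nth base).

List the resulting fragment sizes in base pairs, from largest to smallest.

2503, 1907, 1261, 682, 601, 515 bp

Circular molecule, 6 cuts → 6 fragments:
  3852 − 1945 = 1907 bp
  5113 − 3852 = 1261 bp
  5714 − 5113 = 601 bp
  6229 − 5714 = 515 bp
  6911 − 6229 = 682 bp
  wrap: 7469 − 6911 + 1945 = 2503 bp
Sorted largest to smallest: 2503, 1907, 1261, 682, 601, 515 bp.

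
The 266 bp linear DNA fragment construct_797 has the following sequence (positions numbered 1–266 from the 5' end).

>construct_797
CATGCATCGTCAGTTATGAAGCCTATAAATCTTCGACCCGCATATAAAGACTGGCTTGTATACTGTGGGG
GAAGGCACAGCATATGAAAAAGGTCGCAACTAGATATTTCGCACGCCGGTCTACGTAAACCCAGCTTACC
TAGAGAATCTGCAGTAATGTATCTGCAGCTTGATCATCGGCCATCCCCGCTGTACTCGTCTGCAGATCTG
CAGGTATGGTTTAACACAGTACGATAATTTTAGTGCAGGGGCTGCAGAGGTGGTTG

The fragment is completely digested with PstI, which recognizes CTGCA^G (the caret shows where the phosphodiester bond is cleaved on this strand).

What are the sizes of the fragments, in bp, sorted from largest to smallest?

PstI sites (CTGCAG) start at positions 149, 163, 200, 208, 252.
PstI cuts after base 5 of each site (before the last base), so after positions 153, 167, 204, 212, 256.
Linear molecule, 5 cuts → 6 fragments:
  1–153 → 153 bp
  154–167 → 14 bp
  168–204 → 37 bp
  205–212 → 8 bp
  213–256 → 44 bp
  257–266 → 10 bp
Sorted largest to smallest: 153, 44, 37, 14, 10, 8 bp.

153, 44, 37, 14, 10, 8 bp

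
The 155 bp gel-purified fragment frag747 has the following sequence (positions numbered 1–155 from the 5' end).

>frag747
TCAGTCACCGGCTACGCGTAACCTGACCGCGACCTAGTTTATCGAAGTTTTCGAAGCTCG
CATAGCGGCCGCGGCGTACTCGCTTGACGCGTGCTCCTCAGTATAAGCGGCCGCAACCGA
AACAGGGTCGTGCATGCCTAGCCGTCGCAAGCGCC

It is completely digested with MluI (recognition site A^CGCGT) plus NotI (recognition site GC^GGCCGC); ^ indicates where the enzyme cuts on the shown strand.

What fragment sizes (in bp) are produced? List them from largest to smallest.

52, 47, 21, 21, 14 bp

MluI sites (ACGCGT) start at positions 14, 87.
MluI cuts after the first base of each site, so after positions 14, 87.
NotI sites (GCGGCCGC) start at positions 65, 107.
NotI cuts after base 2 of each site, so after positions 66, 108.
Combined cut positions: 14, 66, 87, 108.
Linear molecule, 4 cuts → 5 fragments:
  1–14 → 14 bp
  15–66 → 52 bp
  67–87 → 21 bp
  88–108 → 21 bp
  109–155 → 47 bp
Sorted largest to smallest: 52, 47, 21, 21, 14 bp.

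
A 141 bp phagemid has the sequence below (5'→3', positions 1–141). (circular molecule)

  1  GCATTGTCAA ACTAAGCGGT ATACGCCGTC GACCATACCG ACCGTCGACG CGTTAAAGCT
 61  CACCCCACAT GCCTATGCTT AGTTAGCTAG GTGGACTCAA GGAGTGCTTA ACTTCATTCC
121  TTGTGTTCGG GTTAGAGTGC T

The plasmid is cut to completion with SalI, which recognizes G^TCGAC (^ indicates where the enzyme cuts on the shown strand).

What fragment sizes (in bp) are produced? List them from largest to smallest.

125, 16 bp

SalI sites (GTCGAC) start at positions 28, 44.
SalI cuts after the first base of each site, so after positions 28, 44.
Circular molecule, 2 cuts → 2 fragments:
  29–44 → 16 bp
  45–141 then 1–28 → 97 + 28 = 125 bp
Sorted largest to smallest: 125, 16 bp.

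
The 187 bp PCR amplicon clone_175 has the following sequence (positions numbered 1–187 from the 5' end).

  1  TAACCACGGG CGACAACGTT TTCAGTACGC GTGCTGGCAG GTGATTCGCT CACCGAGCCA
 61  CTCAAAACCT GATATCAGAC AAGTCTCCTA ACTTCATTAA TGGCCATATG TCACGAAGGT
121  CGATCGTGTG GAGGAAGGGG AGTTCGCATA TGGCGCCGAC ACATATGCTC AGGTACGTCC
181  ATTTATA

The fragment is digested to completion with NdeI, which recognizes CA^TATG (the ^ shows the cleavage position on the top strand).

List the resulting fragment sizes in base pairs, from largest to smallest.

NdeI sites (CATATG) start at positions 105, 147, 162.
NdeI cuts after base 2 of each site, so after positions 106, 148, 163.
Linear molecule, 3 cuts → 4 fragments:
  1–106 → 106 bp
  107–148 → 42 bp
  149–163 → 15 bp
  164–187 → 24 bp
Sorted largest to smallest: 106, 42, 24, 15 bp.

106, 42, 24, 15 bp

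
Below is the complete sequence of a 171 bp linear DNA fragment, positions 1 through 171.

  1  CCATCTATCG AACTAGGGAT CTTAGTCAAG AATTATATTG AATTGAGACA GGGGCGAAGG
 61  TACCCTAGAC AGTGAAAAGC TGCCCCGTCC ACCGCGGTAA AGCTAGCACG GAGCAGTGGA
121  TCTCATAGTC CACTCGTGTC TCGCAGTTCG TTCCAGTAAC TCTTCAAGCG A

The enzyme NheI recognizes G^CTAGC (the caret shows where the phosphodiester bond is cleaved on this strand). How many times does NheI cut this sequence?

1

GCTAGC occurs starting at position 102.
NheI cuts at 1 site.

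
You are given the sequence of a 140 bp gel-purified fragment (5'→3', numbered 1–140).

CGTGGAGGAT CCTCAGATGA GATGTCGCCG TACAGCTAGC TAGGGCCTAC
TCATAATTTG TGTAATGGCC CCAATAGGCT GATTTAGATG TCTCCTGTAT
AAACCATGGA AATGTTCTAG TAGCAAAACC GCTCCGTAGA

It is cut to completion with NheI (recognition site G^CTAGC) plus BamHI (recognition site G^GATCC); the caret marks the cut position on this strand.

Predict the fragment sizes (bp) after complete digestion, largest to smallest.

The NheI site (GCTAGC) starts at position 35.
NheI cuts after the first base of each site, so after position 35.
The BamHI site (GGATCC) starts at position 7.
BamHI cuts after the first base of each site, so after position 7.
Combined cut positions: 7, 35.
Linear molecule, 2 cuts → 3 fragments:
  1–7 → 7 bp
  8–35 → 28 bp
  36–140 → 105 bp
Sorted largest to smallest: 105, 28, 7 bp.

105, 28, 7 bp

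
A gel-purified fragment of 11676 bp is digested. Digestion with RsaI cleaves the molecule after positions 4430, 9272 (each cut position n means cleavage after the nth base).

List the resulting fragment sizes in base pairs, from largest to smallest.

Linear molecule, 2 cuts → 3 fragments:
  4430 − 0 = 4430 bp
  9272 − 4430 = 4842 bp
  11676 − 9272 = 2404 bp
Sorted largest to smallest: 4842, 4430, 2404 bp.

4842, 4430, 2404 bp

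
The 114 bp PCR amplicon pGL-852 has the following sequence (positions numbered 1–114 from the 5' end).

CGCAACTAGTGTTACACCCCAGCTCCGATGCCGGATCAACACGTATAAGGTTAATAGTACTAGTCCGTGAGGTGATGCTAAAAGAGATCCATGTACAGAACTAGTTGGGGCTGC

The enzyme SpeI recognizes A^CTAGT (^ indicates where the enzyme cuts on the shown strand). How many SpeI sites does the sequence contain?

ACTAGT occurs starting at positions 5, 59, 100.
SpeI cuts at 3 sites.

3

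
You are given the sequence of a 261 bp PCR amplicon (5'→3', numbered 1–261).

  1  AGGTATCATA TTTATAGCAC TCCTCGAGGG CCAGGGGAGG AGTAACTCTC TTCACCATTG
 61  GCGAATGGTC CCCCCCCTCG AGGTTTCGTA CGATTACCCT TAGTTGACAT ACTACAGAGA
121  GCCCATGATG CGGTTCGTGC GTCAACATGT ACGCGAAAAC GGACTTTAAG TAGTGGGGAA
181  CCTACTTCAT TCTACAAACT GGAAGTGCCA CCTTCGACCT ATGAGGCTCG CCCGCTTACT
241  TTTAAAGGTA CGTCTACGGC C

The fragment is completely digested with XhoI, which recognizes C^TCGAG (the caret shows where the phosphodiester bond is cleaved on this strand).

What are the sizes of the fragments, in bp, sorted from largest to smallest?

184, 54, 23 bp

XhoI sites (CTCGAG) start at positions 23, 77.
XhoI cuts after the first base of each site, so after positions 23, 77.
Linear molecule, 2 cuts → 3 fragments:
  1–23 → 23 bp
  24–77 → 54 bp
  78–261 → 184 bp
Sorted largest to smallest: 184, 54, 23 bp.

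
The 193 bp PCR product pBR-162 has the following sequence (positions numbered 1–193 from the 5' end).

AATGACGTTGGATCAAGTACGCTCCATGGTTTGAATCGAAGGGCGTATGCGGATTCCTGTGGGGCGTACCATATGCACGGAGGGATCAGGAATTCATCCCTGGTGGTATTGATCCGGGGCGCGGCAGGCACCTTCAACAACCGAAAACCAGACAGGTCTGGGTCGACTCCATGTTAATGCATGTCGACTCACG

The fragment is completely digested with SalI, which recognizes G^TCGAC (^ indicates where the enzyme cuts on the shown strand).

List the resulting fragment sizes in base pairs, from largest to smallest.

162, 21, 10 bp

SalI sites (GTCGAC) start at positions 162, 183.
SalI cuts after the first base of each site, so after positions 162, 183.
Linear molecule, 2 cuts → 3 fragments:
  1–162 → 162 bp
  163–183 → 21 bp
  184–193 → 10 bp
Sorted largest to smallest: 162, 21, 10 bp.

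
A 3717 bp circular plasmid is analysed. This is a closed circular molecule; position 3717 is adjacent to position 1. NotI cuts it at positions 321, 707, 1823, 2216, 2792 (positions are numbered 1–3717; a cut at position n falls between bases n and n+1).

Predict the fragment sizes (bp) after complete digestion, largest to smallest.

1246, 1116, 576, 393, 386 bp

Circular molecule, 5 cuts → 5 fragments:
  707 − 321 = 386 bp
  1823 − 707 = 1116 bp
  2216 − 1823 = 393 bp
  2792 − 2216 = 576 bp
  wrap: 3717 − 2792 + 321 = 1246 bp
Sorted largest to smallest: 1246, 1116, 576, 393, 386 bp.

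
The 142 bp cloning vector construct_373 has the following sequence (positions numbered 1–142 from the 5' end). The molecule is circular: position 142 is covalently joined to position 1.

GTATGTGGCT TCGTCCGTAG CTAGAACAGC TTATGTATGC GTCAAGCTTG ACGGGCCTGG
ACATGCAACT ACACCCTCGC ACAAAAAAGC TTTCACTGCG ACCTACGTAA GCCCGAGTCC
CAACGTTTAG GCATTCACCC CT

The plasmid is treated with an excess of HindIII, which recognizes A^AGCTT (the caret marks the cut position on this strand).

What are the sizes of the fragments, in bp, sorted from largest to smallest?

99, 43 bp

HindIII sites (AAGCTT) start at positions 44, 87.
HindIII cuts after the first base of each site, so after positions 44, 87.
Circular molecule, 2 cuts → 2 fragments:
  45–87 → 43 bp
  88–142 then 1–44 → 55 + 44 = 99 bp
Sorted largest to smallest: 99, 43 bp.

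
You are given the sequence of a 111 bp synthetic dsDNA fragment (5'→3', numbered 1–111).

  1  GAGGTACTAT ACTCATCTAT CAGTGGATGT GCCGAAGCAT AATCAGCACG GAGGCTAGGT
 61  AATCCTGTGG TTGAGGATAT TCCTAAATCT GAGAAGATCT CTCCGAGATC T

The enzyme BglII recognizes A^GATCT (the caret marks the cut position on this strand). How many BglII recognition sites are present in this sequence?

2

AGATCT occurs starting at positions 95, 106.
BglII cuts at 2 sites.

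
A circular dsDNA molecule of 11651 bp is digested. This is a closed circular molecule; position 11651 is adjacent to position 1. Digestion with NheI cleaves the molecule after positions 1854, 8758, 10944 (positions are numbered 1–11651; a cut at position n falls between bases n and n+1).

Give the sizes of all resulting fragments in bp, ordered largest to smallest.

Circular molecule, 3 cuts → 3 fragments:
  8758 − 1854 = 6904 bp
  10944 − 8758 = 2186 bp
  wrap: 11651 − 10944 + 1854 = 2561 bp
Sorted largest to smallest: 6904, 2561, 2186 bp.

6904, 2561, 2186 bp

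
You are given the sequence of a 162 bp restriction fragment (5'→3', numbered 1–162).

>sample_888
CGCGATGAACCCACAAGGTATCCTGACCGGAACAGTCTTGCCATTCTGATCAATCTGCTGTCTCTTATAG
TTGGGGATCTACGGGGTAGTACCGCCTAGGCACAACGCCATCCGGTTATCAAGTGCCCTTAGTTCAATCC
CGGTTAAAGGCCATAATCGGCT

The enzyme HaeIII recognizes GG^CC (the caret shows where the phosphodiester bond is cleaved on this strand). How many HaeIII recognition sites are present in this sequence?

1

GGCC occurs starting at position 149.
HaeIII cuts at 1 site.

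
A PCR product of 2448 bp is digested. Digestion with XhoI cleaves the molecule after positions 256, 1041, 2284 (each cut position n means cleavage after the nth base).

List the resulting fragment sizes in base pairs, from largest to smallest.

Linear molecule, 3 cuts → 4 fragments:
  256 − 0 = 256 bp
  1041 − 256 = 785 bp
  2284 − 1041 = 1243 bp
  2448 − 2284 = 164 bp
Sorted largest to smallest: 1243, 785, 256, 164 bp.

1243, 785, 256, 164 bp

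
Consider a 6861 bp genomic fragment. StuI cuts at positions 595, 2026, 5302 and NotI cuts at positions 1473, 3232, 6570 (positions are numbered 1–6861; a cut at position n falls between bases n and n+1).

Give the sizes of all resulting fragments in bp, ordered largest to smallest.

2070, 1268, 1206, 878, 595, 553, 291 bp

Combined cut positions (sorted): 595, 1473, 2026, 3232, 5302, 6570.
Linear molecule, 6 cuts → 7 fragments:
  595 − 0 = 595 bp
  1473 − 595 = 878 bp
  2026 − 1473 = 553 bp
  3232 − 2026 = 1206 bp
  5302 − 3232 = 2070 bp
  6570 − 5302 = 1268 bp
  6861 − 6570 = 291 bp
Sorted largest to smallest: 2070, 1268, 1206, 878, 595, 553, 291 bp.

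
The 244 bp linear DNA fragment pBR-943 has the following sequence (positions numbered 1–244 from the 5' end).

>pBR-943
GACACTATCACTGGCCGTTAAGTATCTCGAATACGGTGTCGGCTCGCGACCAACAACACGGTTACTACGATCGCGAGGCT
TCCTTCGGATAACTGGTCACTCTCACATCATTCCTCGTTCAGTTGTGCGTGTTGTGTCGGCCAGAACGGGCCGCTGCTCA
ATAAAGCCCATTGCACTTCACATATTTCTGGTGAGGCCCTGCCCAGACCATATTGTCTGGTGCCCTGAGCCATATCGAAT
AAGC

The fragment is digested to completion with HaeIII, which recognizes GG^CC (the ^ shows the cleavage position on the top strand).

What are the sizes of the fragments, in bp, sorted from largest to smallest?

126, 48, 46, 14, 10 bp

HaeIII sites (GGCC) start at positions 13, 139, 149, 195.
HaeIII cuts after base 2 of each site, so after positions 14, 140, 150, 196.
Linear molecule, 4 cuts → 5 fragments:
  1–14 → 14 bp
  15–140 → 126 bp
  141–150 → 10 bp
  151–196 → 46 bp
  197–244 → 48 bp
Sorted largest to smallest: 126, 48, 46, 14, 10 bp.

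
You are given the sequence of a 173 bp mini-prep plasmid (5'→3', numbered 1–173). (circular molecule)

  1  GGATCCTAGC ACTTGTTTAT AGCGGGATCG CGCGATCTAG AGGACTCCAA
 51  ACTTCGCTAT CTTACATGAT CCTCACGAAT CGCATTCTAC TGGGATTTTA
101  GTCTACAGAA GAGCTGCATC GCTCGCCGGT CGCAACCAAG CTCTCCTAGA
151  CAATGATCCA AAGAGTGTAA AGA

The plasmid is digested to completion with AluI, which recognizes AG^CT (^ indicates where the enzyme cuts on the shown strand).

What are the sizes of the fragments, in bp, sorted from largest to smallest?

146, 27 bp

AluI sites (AGCT) start at positions 112, 139.
AluI cuts after base 2 of each site, so after positions 113, 140.
Circular molecule, 2 cuts → 2 fragments:
  114–140 → 27 bp
  141–173 then 1–113 → 33 + 113 = 146 bp
Sorted largest to smallest: 146, 27 bp.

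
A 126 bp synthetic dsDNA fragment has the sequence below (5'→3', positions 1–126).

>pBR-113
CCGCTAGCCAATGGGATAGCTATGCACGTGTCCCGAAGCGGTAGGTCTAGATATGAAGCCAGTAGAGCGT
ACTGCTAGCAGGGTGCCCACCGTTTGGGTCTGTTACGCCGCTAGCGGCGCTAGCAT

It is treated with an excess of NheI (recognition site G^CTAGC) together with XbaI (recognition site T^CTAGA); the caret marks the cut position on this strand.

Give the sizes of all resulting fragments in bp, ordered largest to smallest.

NheI sites (GCTAGC) start at positions 3, 74, 110, 119.
NheI cuts after the first base of each site, so after positions 3, 74, 110, 119.
The XbaI site (TCTAGA) starts at position 46.
XbaI cuts after the first base of each site, so after position 46.
Combined cut positions: 3, 46, 74, 110, 119.
Linear molecule, 5 cuts → 6 fragments:
  1–3 → 3 bp
  4–46 → 43 bp
  47–74 → 28 bp
  75–110 → 36 bp
  111–119 → 9 bp
  120–126 → 7 bp
Sorted largest to smallest: 43, 36, 28, 9, 7, 3 bp.

43, 36, 28, 9, 7, 3 bp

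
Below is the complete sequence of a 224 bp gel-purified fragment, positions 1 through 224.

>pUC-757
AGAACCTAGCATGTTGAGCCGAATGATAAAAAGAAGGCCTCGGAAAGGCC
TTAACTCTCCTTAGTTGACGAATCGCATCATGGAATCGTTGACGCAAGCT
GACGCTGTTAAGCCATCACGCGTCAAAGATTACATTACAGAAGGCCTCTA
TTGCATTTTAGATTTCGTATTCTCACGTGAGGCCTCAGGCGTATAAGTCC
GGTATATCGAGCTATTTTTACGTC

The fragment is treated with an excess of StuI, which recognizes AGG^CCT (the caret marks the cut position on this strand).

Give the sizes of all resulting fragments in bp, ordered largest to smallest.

96, 42, 38, 37, 11 bp

StuI sites (AGGCCT) start at positions 35, 46, 142, 180.
StuI cuts after base 3 of each site, so after positions 37, 48, 144, 182.
Linear molecule, 4 cuts → 5 fragments:
  1–37 → 37 bp
  38–48 → 11 bp
  49–144 → 96 bp
  145–182 → 38 bp
  183–224 → 42 bp
Sorted largest to smallest: 96, 42, 38, 37, 11 bp.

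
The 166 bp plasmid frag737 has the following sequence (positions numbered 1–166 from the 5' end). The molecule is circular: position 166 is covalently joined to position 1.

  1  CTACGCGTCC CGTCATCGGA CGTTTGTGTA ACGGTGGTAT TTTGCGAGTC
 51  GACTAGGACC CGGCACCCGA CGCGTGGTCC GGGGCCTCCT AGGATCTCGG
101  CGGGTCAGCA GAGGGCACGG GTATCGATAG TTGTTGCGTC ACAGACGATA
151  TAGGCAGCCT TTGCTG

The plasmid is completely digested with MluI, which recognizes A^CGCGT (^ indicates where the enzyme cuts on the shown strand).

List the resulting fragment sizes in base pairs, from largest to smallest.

MluI sites (ACGCGT) start at positions 3, 70.
MluI cuts after the first base of each site, so after positions 3, 70.
Circular molecule, 2 cuts → 2 fragments:
  4–70 → 67 bp
  71–166 then 1–3 → 96 + 3 = 99 bp
Sorted largest to smallest: 99, 67 bp.

99, 67 bp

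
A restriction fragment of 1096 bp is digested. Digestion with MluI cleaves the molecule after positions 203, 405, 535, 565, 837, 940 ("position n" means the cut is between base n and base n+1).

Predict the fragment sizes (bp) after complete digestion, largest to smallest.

272, 203, 202, 156, 130, 103, 30 bp

Linear molecule, 6 cuts → 7 fragments:
  203 − 0 = 203 bp
  405 − 203 = 202 bp
  535 − 405 = 130 bp
  565 − 535 = 30 bp
  837 − 565 = 272 bp
  940 − 837 = 103 bp
  1096 − 940 = 156 bp
Sorted largest to smallest: 272, 203, 202, 156, 130, 103, 30 bp.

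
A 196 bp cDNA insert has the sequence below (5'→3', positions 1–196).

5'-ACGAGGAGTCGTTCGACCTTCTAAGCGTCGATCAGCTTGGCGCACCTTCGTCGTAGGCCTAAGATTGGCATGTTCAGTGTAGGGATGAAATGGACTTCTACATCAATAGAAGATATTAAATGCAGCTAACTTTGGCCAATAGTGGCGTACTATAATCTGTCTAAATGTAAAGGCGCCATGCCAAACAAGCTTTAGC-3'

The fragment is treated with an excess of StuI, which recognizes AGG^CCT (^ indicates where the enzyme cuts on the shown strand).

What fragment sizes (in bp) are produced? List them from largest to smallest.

139, 57 bp

The StuI site (AGGCCT) starts at position 55.
StuI cuts after base 3 of each site, so after position 57.
Linear molecule, 1 cut → 2 fragments:
  1–57 → 57 bp
  58–196 → 139 bp
Sorted largest to smallest: 139, 57 bp.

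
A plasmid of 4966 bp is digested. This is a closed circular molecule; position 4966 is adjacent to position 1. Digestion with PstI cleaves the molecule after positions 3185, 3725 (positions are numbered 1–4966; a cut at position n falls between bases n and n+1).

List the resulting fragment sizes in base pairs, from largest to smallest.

Circular molecule, 2 cuts → 2 fragments:
  3725 − 3185 = 540 bp
  wrap: 4966 − 3725 + 3185 = 4426 bp
Sorted largest to smallest: 4426, 540 bp.

4426, 540 bp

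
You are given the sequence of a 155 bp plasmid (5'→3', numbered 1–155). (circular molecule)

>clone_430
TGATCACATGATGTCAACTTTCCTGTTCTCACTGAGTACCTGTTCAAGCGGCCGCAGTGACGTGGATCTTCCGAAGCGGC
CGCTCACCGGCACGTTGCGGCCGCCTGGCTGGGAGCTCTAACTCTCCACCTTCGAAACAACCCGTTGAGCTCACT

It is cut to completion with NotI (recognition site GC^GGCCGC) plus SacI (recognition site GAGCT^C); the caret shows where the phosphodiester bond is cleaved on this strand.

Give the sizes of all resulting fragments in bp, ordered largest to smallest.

53, 34, 28, 21, 19 bp

NotI sites (GCGGCCGC) start at positions 48, 76, 97.
NotI cuts after base 2 of each site, so after positions 49, 77, 98.
SacI sites (GAGCTC) start at positions 113, 147.
SacI cuts after base 5 of each site (before the last base), so after positions 117, 151.
Combined cut positions: 49, 77, 98, 117, 151.
Circular molecule, 5 cuts → 5 fragments:
  50–77 → 28 bp
  78–98 → 21 bp
  99–117 → 19 bp
  118–151 → 34 bp
  152–155 then 1–49 → 4 + 49 = 53 bp
Sorted largest to smallest: 53, 34, 28, 21, 19 bp.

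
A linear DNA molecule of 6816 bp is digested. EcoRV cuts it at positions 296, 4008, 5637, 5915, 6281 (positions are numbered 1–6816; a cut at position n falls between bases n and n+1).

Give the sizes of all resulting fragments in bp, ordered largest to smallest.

Linear molecule, 5 cuts → 6 fragments:
  296 − 0 = 296 bp
  4008 − 296 = 3712 bp
  5637 − 4008 = 1629 bp
  5915 − 5637 = 278 bp
  6281 − 5915 = 366 bp
  6816 − 6281 = 535 bp
Sorted largest to smallest: 3712, 1629, 535, 366, 296, 278 bp.

3712, 1629, 535, 366, 296, 278 bp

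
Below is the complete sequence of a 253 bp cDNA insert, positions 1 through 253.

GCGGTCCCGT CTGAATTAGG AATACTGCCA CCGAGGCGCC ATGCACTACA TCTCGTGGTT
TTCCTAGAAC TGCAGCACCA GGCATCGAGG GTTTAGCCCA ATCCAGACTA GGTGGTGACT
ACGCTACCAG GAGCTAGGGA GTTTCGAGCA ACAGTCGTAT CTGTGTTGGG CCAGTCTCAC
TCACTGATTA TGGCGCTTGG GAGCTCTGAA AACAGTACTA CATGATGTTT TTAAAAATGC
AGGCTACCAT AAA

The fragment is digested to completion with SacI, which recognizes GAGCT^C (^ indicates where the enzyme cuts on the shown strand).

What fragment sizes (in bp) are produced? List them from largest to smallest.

The SacI site (GAGCTC) starts at position 201.
SacI cuts after base 5 of each site (before the last base), so after position 205.
Linear molecule, 1 cut → 2 fragments:
  1–205 → 205 bp
  206–253 → 48 bp
Sorted largest to smallest: 205, 48 bp.

205, 48 bp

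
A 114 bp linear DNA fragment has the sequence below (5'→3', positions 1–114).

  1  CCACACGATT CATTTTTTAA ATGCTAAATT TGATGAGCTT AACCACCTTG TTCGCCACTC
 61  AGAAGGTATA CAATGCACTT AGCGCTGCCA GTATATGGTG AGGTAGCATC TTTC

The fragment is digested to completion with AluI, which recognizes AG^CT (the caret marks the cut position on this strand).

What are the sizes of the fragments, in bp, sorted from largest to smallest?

77, 37 bp

The AluI site (AGCT) starts at position 36.
AluI cuts after base 2 of each site, so after position 37.
Linear molecule, 1 cut → 2 fragments:
  1–37 → 37 bp
  38–114 → 77 bp
Sorted largest to smallest: 77, 37 bp.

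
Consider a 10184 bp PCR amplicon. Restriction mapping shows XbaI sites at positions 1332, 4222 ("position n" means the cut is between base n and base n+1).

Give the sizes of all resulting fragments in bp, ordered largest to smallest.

5962, 2890, 1332 bp

Linear molecule, 2 cuts → 3 fragments:
  1332 − 0 = 1332 bp
  4222 − 1332 = 2890 bp
  10184 − 4222 = 5962 bp
Sorted largest to smallest: 5962, 2890, 1332 bp.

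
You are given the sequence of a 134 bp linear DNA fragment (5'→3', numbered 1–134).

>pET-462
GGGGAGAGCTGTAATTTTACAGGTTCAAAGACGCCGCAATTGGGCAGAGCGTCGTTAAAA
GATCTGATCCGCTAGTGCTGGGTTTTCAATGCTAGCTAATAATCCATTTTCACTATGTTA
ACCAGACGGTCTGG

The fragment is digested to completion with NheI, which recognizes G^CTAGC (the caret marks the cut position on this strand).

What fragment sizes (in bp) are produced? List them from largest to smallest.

The NheI site (GCTAGC) starts at position 91.
NheI cuts after the first base of each site, so after position 91.
Linear molecule, 1 cut → 2 fragments:
  1–91 → 91 bp
  92–134 → 43 bp
Sorted largest to smallest: 91, 43 bp.

91, 43 bp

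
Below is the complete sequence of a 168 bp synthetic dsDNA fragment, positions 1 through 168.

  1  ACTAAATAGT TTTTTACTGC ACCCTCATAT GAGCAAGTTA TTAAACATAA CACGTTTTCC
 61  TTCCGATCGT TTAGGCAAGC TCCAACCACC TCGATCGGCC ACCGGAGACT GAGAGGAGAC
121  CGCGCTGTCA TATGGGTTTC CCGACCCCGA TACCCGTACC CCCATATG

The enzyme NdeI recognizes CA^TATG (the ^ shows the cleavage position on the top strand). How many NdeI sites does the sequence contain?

3

CATATG occurs starting at positions 26, 129, 163.
NdeI cuts at 3 sites.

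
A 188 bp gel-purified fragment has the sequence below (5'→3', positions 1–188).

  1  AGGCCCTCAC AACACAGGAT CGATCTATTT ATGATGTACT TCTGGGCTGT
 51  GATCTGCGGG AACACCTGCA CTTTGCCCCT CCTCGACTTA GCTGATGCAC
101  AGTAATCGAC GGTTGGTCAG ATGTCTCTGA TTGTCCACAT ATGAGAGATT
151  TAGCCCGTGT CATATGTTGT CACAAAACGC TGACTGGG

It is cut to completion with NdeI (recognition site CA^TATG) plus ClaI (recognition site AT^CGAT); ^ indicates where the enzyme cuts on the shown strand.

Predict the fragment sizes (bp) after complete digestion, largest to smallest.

NdeI sites (CATATG) start at positions 138, 161.
NdeI cuts after base 2 of each site, so after positions 139, 162.
The ClaI site (ATCGAT) starts at position 19.
ClaI cuts after base 2 of each site, so after position 20.
Combined cut positions: 20, 139, 162.
Linear molecule, 3 cuts → 4 fragments:
  1–20 → 20 bp
  21–139 → 119 bp
  140–162 → 23 bp
  163–188 → 26 bp
Sorted largest to smallest: 119, 26, 23, 20 bp.

119, 26, 23, 20 bp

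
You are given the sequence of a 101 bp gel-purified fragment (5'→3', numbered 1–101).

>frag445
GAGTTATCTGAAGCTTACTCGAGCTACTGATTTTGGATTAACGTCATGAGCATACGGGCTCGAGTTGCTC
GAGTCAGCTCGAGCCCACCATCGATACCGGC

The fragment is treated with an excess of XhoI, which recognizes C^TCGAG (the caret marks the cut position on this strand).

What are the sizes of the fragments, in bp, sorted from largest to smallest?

41, 23, 18, 10, 9 bp

XhoI sites (CTCGAG) start at positions 18, 59, 68, 78.
XhoI cuts after the first base of each site, so after positions 18, 59, 68, 78.
Linear molecule, 4 cuts → 5 fragments:
  1–18 → 18 bp
  19–59 → 41 bp
  60–68 → 9 bp
  69–78 → 10 bp
  79–101 → 23 bp
Sorted largest to smallest: 41, 23, 18, 10, 9 bp.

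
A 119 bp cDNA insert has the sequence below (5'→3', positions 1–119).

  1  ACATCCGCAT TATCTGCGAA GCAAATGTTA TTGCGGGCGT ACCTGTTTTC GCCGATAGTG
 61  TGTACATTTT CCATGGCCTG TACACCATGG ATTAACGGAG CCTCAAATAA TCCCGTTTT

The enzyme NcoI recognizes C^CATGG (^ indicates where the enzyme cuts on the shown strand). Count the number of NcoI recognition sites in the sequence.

CCATGG occurs starting at positions 71, 85.
NcoI cuts at 2 sites.

2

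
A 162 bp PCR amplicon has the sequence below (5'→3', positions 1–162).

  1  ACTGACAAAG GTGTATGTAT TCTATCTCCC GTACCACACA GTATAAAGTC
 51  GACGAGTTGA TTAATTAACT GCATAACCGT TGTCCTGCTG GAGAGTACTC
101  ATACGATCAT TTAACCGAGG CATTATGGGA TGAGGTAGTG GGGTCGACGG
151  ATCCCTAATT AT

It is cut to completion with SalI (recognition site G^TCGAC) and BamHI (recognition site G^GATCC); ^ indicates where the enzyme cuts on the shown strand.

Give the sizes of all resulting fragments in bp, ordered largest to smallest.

95, 48, 13, 6 bp

SalI sites (GTCGAC) start at positions 48, 143.
SalI cuts after the first base of each site, so after positions 48, 143.
The BamHI site (GGATCC) starts at position 149.
BamHI cuts after the first base of each site, so after position 149.
Combined cut positions: 48, 143, 149.
Linear molecule, 3 cuts → 4 fragments:
  1–48 → 48 bp
  49–143 → 95 bp
  144–149 → 6 bp
  150–162 → 13 bp
Sorted largest to smallest: 95, 48, 13, 6 bp.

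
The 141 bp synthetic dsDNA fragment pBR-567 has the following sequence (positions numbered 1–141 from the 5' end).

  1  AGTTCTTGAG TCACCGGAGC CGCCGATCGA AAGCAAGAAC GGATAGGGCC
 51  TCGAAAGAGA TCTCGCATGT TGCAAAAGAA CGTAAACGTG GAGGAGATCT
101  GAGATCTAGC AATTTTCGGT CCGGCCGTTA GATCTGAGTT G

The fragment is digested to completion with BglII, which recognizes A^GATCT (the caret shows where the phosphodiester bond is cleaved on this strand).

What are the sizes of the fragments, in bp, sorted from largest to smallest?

58, 37, 28, 11, 7 bp

BglII sites (AGATCT) start at positions 58, 95, 102, 130.
BglII cuts after the first base of each site, so after positions 58, 95, 102, 130.
Linear molecule, 4 cuts → 5 fragments:
  1–58 → 58 bp
  59–95 → 37 bp
  96–102 → 7 bp
  103–130 → 28 bp
  131–141 → 11 bp
Sorted largest to smallest: 58, 37, 28, 11, 7 bp.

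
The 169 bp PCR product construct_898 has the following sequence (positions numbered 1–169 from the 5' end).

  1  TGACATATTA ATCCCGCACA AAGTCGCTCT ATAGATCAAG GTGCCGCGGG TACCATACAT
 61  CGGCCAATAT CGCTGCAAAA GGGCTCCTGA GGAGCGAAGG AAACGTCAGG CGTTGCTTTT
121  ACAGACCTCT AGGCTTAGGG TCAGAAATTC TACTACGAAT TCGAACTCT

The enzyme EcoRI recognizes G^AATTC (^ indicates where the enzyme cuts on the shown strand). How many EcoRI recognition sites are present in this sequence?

1

GAATTC occurs starting at position 157.
EcoRI cuts at 1 site.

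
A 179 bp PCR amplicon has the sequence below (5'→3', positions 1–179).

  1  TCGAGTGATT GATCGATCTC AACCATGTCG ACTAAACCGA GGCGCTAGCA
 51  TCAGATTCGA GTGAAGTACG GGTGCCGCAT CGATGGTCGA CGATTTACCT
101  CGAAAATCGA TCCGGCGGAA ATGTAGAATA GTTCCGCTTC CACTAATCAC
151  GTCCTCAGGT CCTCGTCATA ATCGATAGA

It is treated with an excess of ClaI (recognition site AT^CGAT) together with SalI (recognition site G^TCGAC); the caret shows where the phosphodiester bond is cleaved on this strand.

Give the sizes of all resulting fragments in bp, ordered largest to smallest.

65, 53, 21, 14, 13, 7, 6 bp

ClaI sites (ATCGAT) start at positions 12, 79, 106, 171.
ClaI cuts after base 2 of each site, so after positions 13, 80, 107, 172.
SalI sites (GTCGAC) start at positions 27, 86.
SalI cuts after the first base of each site, so after positions 27, 86.
Combined cut positions: 13, 27, 80, 86, 107, 172.
Linear molecule, 6 cuts → 7 fragments:
  1–13 → 13 bp
  14–27 → 14 bp
  28–80 → 53 bp
  81–86 → 6 bp
  87–107 → 21 bp
  108–172 → 65 bp
  173–179 → 7 bp
Sorted largest to smallest: 65, 53, 21, 14, 13, 7, 6 bp.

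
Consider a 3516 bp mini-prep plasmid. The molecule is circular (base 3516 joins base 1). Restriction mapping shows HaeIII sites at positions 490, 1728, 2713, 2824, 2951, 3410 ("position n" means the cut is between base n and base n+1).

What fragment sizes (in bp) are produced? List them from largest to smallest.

1238, 985, 596, 459, 127, 111 bp

Circular molecule, 6 cuts → 6 fragments:
  1728 − 490 = 1238 bp
  2713 − 1728 = 985 bp
  2824 − 2713 = 111 bp
  2951 − 2824 = 127 bp
  3410 − 2951 = 459 bp
  wrap: 3516 − 3410 + 490 = 596 bp
Sorted largest to smallest: 1238, 985, 596, 459, 127, 111 bp.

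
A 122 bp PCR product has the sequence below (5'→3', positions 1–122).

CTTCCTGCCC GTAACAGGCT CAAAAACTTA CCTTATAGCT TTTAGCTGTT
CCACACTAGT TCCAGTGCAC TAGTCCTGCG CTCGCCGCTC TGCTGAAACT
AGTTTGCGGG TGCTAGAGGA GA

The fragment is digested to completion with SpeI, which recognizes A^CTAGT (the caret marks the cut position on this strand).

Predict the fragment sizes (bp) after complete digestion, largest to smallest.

55, 29, 24, 14 bp

SpeI sites (ACTAGT) start at positions 55, 69, 98.
SpeI cuts after the first base of each site, so after positions 55, 69, 98.
Linear molecule, 3 cuts → 4 fragments:
  1–55 → 55 bp
  56–69 → 14 bp
  70–98 → 29 bp
  99–122 → 24 bp
Sorted largest to smallest: 55, 29, 24, 14 bp.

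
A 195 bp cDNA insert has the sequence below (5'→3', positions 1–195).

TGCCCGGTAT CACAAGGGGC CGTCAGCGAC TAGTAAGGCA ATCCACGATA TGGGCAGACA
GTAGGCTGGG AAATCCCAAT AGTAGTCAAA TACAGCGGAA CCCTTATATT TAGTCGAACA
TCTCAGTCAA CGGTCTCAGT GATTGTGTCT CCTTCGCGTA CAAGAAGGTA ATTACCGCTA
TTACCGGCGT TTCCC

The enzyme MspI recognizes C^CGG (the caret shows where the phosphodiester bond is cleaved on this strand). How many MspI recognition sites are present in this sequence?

CCGG occurs starting at positions 4, 184.
MspI cuts at 2 sites.

2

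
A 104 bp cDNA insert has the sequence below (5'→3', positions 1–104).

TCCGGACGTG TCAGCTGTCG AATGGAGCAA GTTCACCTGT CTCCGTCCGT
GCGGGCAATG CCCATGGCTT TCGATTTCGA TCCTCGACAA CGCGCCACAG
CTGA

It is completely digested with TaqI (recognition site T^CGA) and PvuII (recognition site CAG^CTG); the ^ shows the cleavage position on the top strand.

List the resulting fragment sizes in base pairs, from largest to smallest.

TaqI sites (TCGA) start at positions 18, 71, 77, 84.
TaqI cuts after the first base of each site, so after positions 18, 71, 77, 84.
PvuII sites (CAGCTG) start at positions 12, 98.
PvuII cuts after base 3 of each site, so after positions 14, 100.
Combined cut positions: 14, 18, 71, 77, 84, 100.
Linear molecule, 6 cuts → 7 fragments:
  1–14 → 14 bp
  15–18 → 4 bp
  19–71 → 53 bp
  72–77 → 6 bp
  78–84 → 7 bp
  85–100 → 16 bp
  101–104 → 4 bp
Sorted largest to smallest: 53, 16, 14, 7, 6, 4, 4 bp.

53, 16, 14, 7, 6, 4, 4 bp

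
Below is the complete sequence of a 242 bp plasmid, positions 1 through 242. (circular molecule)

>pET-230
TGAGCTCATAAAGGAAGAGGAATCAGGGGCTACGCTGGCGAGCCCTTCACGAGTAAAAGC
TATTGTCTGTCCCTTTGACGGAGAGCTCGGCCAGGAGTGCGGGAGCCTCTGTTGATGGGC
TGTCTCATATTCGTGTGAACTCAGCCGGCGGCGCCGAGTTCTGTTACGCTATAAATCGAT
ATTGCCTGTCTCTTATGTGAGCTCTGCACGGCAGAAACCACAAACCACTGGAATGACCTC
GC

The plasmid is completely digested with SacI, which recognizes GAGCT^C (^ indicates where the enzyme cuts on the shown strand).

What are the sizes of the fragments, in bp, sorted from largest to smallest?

116, 81, 45 bp

SacI sites (GAGCTC) start at positions 2, 83, 199.
SacI cuts after base 5 of each site (before the last base), so after positions 6, 87, 203.
Circular molecule, 3 cuts → 3 fragments:
  7–87 → 81 bp
  88–203 → 116 bp
  204–242 then 1–6 → 39 + 6 = 45 bp
Sorted largest to smallest: 116, 81, 45 bp.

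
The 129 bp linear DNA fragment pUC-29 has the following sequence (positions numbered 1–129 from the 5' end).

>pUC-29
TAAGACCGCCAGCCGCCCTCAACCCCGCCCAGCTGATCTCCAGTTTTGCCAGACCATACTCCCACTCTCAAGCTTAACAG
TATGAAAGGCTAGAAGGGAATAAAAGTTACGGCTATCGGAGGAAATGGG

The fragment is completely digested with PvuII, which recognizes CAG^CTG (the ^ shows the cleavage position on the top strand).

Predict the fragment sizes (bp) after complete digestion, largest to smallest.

97, 32 bp

The PvuII site (CAGCTG) starts at position 30.
PvuII cuts after base 3 of each site, so after position 32.
Linear molecule, 1 cut → 2 fragments:
  1–32 → 32 bp
  33–129 → 97 bp
Sorted largest to smallest: 97, 32 bp.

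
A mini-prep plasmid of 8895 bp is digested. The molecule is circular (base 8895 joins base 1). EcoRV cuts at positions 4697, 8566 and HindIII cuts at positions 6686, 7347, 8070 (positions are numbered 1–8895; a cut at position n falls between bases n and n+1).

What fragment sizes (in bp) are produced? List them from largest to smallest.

Combined cut positions (sorted): 4697, 6686, 7347, 8070, 8566.
Circular molecule, 5 cuts → 5 fragments:
  6686 − 4697 = 1989 bp
  7347 − 6686 = 661 bp
  8070 − 7347 = 723 bp
  8566 − 8070 = 496 bp
  wrap: 8895 − 8566 + 4697 = 5026 bp
Sorted largest to smallest: 5026, 1989, 723, 661, 496 bp.

5026, 1989, 723, 661, 496 bp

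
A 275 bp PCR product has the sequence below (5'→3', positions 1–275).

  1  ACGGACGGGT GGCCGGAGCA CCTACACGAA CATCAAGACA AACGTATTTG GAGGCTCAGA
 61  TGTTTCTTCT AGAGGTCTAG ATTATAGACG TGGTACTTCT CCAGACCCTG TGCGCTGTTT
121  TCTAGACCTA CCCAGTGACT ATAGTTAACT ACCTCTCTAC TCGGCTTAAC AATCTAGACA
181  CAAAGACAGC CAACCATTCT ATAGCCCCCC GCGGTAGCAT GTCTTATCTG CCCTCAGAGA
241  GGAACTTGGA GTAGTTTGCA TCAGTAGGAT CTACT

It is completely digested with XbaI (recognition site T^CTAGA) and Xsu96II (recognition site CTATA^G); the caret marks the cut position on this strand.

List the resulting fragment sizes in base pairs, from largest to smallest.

XbaI sites (TCTAGA) start at positions 68, 76, 121, 173.
XbaI cuts after the first base of each site, so after positions 68, 76, 121, 173.
Xsu96II sites (CTATAG) start at positions 139, 199.
Xsu96II cuts after base 5 of each site (before the last base), so after positions 143, 203.
Combined cut positions: 68, 76, 121, 143, 173, 203.
Linear molecule, 6 cuts → 7 fragments:
  1–68 → 68 bp
  69–76 → 8 bp
  77–121 → 45 bp
  122–143 → 22 bp
  144–173 → 30 bp
  174–203 → 30 bp
  204–275 → 72 bp
Sorted largest to smallest: 72, 68, 45, 30, 30, 22, 8 bp.

72, 68, 45, 30, 30, 22, 8 bp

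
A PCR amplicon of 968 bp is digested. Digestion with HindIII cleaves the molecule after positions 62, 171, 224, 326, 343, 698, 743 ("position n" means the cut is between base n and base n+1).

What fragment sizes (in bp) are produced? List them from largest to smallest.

355, 225, 109, 102, 62, 53, 45, 17 bp

Linear molecule, 7 cuts → 8 fragments:
  62 − 0 = 62 bp
  171 − 62 = 109 bp
  224 − 171 = 53 bp
  326 − 224 = 102 bp
  343 − 326 = 17 bp
  698 − 343 = 355 bp
  743 − 698 = 45 bp
  968 − 743 = 225 bp
Sorted largest to smallest: 355, 225, 109, 102, 62, 53, 45, 17 bp.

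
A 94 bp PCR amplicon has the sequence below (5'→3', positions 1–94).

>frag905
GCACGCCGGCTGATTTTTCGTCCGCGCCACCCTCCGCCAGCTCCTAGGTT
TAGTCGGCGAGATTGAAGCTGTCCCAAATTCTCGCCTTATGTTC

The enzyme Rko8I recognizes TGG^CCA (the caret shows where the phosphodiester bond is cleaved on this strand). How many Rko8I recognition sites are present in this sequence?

0

No occurrence of TGGCCA is present in the sequence.
Rko8I does not cut: 0 sites.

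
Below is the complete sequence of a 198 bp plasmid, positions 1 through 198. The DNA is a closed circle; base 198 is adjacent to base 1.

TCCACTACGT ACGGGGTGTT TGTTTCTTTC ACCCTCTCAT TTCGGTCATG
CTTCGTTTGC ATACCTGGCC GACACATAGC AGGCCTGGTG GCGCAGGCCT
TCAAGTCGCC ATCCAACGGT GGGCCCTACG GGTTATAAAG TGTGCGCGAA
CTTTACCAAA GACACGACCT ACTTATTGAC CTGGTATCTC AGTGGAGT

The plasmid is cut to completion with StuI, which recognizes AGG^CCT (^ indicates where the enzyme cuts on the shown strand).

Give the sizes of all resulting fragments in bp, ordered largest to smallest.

184, 14 bp

StuI sites (AGGCCT) start at positions 81, 95.
StuI cuts after base 3 of each site, so after positions 83, 97.
Circular molecule, 2 cuts → 2 fragments:
  84–97 → 14 bp
  98–198 then 1–83 → 101 + 83 = 184 bp
Sorted largest to smallest: 184, 14 bp.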